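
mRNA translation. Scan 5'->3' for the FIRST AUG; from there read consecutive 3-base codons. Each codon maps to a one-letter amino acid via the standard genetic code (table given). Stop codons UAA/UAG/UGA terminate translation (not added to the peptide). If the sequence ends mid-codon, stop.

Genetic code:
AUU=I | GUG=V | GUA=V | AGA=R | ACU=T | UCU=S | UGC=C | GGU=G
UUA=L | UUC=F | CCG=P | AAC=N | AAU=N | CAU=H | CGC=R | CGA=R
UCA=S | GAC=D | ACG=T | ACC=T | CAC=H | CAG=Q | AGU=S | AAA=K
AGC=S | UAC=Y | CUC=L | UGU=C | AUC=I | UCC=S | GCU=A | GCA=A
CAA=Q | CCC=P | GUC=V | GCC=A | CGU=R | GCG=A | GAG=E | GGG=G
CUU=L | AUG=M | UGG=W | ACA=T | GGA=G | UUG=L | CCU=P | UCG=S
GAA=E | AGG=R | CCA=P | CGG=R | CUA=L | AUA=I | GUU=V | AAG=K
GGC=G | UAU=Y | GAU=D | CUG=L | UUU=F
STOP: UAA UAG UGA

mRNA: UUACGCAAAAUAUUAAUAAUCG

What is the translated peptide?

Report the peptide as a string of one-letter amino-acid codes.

no AUG start codon found

Answer: (empty: no AUG start codon)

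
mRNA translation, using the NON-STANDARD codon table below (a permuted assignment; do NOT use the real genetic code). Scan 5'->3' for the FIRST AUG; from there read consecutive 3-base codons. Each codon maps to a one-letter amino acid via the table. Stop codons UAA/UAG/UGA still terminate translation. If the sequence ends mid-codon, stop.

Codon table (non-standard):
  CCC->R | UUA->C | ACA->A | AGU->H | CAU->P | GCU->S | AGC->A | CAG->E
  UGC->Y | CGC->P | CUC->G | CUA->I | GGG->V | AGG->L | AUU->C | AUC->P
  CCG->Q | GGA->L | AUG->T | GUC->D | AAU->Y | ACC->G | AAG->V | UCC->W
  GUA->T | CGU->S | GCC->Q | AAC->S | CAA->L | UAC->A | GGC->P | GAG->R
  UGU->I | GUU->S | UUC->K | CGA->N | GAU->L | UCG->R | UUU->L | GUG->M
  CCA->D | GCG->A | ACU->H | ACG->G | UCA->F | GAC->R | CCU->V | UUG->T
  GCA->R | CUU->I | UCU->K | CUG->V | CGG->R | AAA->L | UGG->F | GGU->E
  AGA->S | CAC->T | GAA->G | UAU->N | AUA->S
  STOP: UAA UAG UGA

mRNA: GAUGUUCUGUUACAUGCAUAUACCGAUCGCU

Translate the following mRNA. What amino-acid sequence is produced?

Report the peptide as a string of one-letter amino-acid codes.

start AUG at pos 1
pos 1: AUG -> T; peptide=T
pos 4: UUC -> K; peptide=TK
pos 7: UGU -> I; peptide=TKI
pos 10: UAC -> A; peptide=TKIA
pos 13: AUG -> T; peptide=TKIAT
pos 16: CAU -> P; peptide=TKIATP
pos 19: AUA -> S; peptide=TKIATPS
pos 22: CCG -> Q; peptide=TKIATPSQ
pos 25: AUC -> P; peptide=TKIATPSQP
pos 28: GCU -> S; peptide=TKIATPSQPS
pos 31: only 0 nt remain (<3), stop (end of mRNA)

Answer: TKIATPSQPS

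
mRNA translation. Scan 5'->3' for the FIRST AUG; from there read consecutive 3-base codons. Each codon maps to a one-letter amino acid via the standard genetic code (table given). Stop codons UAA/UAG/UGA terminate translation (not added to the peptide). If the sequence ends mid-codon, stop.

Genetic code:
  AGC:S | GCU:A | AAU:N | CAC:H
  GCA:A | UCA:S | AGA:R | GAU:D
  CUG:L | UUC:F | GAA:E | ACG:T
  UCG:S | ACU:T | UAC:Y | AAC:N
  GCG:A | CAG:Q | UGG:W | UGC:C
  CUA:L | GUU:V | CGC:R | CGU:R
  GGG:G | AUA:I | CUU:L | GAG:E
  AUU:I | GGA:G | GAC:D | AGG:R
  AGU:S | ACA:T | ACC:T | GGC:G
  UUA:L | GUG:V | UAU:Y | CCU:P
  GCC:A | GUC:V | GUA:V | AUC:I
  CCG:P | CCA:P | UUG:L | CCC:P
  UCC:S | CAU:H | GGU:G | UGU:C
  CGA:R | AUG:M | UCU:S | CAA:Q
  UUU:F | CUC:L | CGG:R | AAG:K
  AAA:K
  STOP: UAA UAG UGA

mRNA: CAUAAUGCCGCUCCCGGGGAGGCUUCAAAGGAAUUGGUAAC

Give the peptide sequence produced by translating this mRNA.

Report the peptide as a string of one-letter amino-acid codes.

Answer: MPLPGRLQRNW

Derivation:
start AUG at pos 4
pos 4: AUG -> M; peptide=M
pos 7: CCG -> P; peptide=MP
pos 10: CUC -> L; peptide=MPL
pos 13: CCG -> P; peptide=MPLP
pos 16: GGG -> G; peptide=MPLPG
pos 19: AGG -> R; peptide=MPLPGR
pos 22: CUU -> L; peptide=MPLPGRL
pos 25: CAA -> Q; peptide=MPLPGRLQ
pos 28: AGG -> R; peptide=MPLPGRLQR
pos 31: AAU -> N; peptide=MPLPGRLQRN
pos 34: UGG -> W; peptide=MPLPGRLQRNW
pos 37: UAA -> STOP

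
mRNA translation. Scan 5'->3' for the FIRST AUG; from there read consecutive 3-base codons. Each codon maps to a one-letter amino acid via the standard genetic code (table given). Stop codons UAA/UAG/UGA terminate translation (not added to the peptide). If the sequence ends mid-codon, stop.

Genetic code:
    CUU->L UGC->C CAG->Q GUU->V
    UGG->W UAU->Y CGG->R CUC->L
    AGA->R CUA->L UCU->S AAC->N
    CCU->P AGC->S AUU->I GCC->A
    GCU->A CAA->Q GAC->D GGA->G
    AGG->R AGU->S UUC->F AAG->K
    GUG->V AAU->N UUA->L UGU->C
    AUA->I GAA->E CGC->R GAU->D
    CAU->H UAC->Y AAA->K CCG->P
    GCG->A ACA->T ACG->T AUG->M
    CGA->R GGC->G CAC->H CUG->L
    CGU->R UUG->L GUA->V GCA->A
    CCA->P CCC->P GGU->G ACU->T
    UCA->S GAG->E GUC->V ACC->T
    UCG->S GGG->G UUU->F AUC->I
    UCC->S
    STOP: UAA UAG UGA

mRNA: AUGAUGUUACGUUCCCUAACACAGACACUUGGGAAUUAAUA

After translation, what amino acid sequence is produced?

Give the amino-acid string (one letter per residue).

start AUG at pos 0
pos 0: AUG -> M; peptide=M
pos 3: AUG -> M; peptide=MM
pos 6: UUA -> L; peptide=MML
pos 9: CGU -> R; peptide=MMLR
pos 12: UCC -> S; peptide=MMLRS
pos 15: CUA -> L; peptide=MMLRSL
pos 18: ACA -> T; peptide=MMLRSLT
pos 21: CAG -> Q; peptide=MMLRSLTQ
pos 24: ACA -> T; peptide=MMLRSLTQT
pos 27: CUU -> L; peptide=MMLRSLTQTL
pos 30: GGG -> G; peptide=MMLRSLTQTLG
pos 33: AAU -> N; peptide=MMLRSLTQTLGN
pos 36: UAA -> STOP

Answer: MMLRSLTQTLGN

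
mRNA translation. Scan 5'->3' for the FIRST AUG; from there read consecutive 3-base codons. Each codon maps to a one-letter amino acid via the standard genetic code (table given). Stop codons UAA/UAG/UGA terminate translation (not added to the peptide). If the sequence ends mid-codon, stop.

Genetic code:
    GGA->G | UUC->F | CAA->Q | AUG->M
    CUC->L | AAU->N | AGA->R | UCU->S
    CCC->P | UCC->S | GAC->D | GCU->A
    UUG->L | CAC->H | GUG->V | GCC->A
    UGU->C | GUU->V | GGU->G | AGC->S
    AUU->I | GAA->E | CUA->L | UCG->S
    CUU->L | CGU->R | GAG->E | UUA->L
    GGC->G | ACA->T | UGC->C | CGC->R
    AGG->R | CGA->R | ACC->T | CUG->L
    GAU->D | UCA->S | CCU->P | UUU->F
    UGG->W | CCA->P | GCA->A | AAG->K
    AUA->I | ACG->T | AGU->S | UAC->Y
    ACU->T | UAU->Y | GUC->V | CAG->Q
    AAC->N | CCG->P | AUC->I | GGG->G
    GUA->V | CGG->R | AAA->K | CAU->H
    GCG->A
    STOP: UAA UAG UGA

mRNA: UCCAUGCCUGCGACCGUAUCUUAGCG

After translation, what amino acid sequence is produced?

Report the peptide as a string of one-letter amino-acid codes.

start AUG at pos 3
pos 3: AUG -> M; peptide=M
pos 6: CCU -> P; peptide=MP
pos 9: GCG -> A; peptide=MPA
pos 12: ACC -> T; peptide=MPAT
pos 15: GUA -> V; peptide=MPATV
pos 18: UCU -> S; peptide=MPATVS
pos 21: UAG -> STOP

Answer: MPATVS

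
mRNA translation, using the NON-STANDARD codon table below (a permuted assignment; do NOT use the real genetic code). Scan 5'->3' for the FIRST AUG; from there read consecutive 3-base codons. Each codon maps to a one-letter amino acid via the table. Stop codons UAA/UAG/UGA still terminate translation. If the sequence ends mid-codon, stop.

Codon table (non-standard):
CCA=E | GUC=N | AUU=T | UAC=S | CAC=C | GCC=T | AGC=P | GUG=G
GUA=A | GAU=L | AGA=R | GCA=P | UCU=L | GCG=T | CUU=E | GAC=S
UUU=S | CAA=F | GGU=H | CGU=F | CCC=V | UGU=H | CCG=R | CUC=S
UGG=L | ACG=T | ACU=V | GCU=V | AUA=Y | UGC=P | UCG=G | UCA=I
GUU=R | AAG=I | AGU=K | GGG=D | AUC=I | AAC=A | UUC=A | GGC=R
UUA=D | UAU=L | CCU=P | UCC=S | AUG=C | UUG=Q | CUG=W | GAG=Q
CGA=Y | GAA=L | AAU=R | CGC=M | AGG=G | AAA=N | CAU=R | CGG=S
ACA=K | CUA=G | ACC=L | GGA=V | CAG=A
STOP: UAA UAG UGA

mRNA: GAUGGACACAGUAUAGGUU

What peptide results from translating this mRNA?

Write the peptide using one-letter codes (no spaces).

start AUG at pos 1
pos 1: AUG -> C; peptide=C
pos 4: GAC -> S; peptide=CS
pos 7: ACA -> K; peptide=CSK
pos 10: GUA -> A; peptide=CSKA
pos 13: UAG -> STOP

Answer: CSKA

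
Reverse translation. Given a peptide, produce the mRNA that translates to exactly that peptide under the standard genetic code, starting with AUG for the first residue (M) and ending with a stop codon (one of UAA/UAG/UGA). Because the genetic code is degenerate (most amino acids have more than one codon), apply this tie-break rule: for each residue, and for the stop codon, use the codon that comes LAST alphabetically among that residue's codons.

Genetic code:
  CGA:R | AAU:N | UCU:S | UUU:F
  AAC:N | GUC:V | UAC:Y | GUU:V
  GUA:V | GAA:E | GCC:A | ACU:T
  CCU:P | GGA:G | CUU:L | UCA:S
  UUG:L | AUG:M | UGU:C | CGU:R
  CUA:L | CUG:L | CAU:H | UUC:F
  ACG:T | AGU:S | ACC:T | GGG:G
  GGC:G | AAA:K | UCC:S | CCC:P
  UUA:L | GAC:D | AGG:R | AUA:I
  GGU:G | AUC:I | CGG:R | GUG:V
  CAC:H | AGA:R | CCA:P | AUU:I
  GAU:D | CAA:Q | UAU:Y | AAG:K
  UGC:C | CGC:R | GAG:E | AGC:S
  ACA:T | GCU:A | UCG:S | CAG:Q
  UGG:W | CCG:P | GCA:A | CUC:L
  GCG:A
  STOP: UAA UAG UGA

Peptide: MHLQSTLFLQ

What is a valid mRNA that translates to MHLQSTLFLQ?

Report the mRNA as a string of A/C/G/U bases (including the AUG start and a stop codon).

residue 1: M -> AUG (start codon)
residue 2: H codons sorted = CAC,CAU -> pick last = CAU
residue 3: L codons sorted = CUA,CUC,CUG,CUU,UUA,UUG -> pick last = UUG
residue 4: Q codons sorted = CAA,CAG -> pick last = CAG
residue 5: S codons sorted = AGC,AGU,UCA,UCC,UCG,UCU -> pick last = UCU
residue 6: T codons sorted = ACA,ACC,ACG,ACU -> pick last = ACU
residue 7: L codons sorted = CUA,CUC,CUG,CUU,UUA,UUG -> pick last = UUG
residue 8: F codons sorted = UUC,UUU -> pick last = UUU
residue 9: L codons sorted = CUA,CUC,CUG,CUU,UUA,UUG -> pick last = UUG
residue 10: Q codons sorted = CAA,CAG -> pick last = CAG
terminator: stop codons sorted = UAA,UAG,UGA -> pick last = UGA

Answer: mRNA: AUGCAUUUGCAGUCUACUUUGUUUUUGCAGUGA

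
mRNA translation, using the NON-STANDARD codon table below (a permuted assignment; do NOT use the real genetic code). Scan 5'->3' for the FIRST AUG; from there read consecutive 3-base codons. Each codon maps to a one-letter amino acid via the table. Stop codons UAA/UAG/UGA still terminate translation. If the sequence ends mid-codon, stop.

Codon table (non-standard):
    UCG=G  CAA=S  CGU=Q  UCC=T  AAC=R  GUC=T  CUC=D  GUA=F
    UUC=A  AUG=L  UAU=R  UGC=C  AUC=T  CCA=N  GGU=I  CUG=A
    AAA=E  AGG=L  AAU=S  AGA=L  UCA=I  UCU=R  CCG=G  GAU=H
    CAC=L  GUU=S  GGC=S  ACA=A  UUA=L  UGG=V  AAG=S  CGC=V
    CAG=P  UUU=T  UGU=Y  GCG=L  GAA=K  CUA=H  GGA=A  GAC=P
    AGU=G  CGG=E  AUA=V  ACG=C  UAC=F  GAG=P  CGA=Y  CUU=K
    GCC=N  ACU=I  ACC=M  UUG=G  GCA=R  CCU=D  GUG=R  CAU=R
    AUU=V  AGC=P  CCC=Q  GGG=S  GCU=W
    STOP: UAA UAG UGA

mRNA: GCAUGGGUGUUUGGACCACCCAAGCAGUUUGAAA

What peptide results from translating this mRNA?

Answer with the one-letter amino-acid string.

Answer: LISVMMSRS

Derivation:
start AUG at pos 2
pos 2: AUG -> L; peptide=L
pos 5: GGU -> I; peptide=LI
pos 8: GUU -> S; peptide=LIS
pos 11: UGG -> V; peptide=LISV
pos 14: ACC -> M; peptide=LISVM
pos 17: ACC -> M; peptide=LISVMM
pos 20: CAA -> S; peptide=LISVMMS
pos 23: GCA -> R; peptide=LISVMMSR
pos 26: GUU -> S; peptide=LISVMMSRS
pos 29: UGA -> STOP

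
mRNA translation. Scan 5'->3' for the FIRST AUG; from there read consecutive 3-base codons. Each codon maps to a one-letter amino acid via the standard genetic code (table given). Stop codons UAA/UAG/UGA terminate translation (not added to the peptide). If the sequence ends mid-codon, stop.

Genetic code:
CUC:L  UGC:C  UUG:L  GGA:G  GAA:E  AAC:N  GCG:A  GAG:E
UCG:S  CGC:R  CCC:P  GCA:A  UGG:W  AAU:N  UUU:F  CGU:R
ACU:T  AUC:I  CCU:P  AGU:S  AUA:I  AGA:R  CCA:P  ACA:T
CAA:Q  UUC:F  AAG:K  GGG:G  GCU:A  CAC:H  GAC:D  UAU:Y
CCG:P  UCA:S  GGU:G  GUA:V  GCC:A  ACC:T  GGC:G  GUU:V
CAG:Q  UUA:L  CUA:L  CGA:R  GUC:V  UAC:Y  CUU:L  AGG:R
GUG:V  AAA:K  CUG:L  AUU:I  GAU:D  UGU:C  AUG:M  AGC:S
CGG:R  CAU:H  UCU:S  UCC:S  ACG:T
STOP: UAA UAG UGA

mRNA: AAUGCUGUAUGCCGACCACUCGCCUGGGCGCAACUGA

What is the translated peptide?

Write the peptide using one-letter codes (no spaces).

start AUG at pos 1
pos 1: AUG -> M; peptide=M
pos 4: CUG -> L; peptide=ML
pos 7: UAU -> Y; peptide=MLY
pos 10: GCC -> A; peptide=MLYA
pos 13: GAC -> D; peptide=MLYAD
pos 16: CAC -> H; peptide=MLYADH
pos 19: UCG -> S; peptide=MLYADHS
pos 22: CCU -> P; peptide=MLYADHSP
pos 25: GGG -> G; peptide=MLYADHSPG
pos 28: CGC -> R; peptide=MLYADHSPGR
pos 31: AAC -> N; peptide=MLYADHSPGRN
pos 34: UGA -> STOP

Answer: MLYADHSPGRN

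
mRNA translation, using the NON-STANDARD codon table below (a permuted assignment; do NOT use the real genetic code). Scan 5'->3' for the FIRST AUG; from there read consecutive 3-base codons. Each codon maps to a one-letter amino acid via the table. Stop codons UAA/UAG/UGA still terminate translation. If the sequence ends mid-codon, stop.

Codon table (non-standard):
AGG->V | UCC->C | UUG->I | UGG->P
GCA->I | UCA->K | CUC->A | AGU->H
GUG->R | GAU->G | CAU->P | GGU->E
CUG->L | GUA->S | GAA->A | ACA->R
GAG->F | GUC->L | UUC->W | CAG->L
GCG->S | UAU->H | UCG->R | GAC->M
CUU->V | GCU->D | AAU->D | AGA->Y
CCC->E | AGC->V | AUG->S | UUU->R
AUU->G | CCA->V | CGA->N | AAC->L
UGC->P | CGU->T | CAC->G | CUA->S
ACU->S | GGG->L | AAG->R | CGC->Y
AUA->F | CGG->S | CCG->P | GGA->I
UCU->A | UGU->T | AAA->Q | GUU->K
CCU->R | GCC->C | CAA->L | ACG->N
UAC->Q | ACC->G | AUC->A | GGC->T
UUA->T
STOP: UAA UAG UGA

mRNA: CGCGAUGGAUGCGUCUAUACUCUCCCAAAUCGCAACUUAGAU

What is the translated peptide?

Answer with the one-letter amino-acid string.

Answer: SGSAFACLAIS

Derivation:
start AUG at pos 4
pos 4: AUG -> S; peptide=S
pos 7: GAU -> G; peptide=SG
pos 10: GCG -> S; peptide=SGS
pos 13: UCU -> A; peptide=SGSA
pos 16: AUA -> F; peptide=SGSAF
pos 19: CUC -> A; peptide=SGSAFA
pos 22: UCC -> C; peptide=SGSAFAC
pos 25: CAA -> L; peptide=SGSAFACL
pos 28: AUC -> A; peptide=SGSAFACLA
pos 31: GCA -> I; peptide=SGSAFACLAI
pos 34: ACU -> S; peptide=SGSAFACLAIS
pos 37: UAG -> STOP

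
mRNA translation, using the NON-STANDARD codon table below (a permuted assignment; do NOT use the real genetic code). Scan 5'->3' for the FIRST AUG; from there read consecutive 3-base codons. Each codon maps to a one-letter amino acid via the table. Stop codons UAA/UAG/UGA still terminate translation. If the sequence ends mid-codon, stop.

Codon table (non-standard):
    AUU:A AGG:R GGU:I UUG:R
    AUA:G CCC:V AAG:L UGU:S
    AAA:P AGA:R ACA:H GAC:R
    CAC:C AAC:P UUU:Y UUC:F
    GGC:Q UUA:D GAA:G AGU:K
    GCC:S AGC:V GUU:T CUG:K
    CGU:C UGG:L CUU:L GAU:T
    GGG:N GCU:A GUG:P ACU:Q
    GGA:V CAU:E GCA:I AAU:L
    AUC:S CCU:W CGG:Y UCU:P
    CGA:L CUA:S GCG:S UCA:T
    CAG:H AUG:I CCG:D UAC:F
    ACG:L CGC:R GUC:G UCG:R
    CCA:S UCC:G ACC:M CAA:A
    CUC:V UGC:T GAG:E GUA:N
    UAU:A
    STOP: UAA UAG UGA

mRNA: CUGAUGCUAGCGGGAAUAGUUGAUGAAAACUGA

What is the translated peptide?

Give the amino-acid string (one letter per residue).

start AUG at pos 3
pos 3: AUG -> I; peptide=I
pos 6: CUA -> S; peptide=IS
pos 9: GCG -> S; peptide=ISS
pos 12: GGA -> V; peptide=ISSV
pos 15: AUA -> G; peptide=ISSVG
pos 18: GUU -> T; peptide=ISSVGT
pos 21: GAU -> T; peptide=ISSVGTT
pos 24: GAA -> G; peptide=ISSVGTTG
pos 27: AAC -> P; peptide=ISSVGTTGP
pos 30: UGA -> STOP

Answer: ISSVGTTGP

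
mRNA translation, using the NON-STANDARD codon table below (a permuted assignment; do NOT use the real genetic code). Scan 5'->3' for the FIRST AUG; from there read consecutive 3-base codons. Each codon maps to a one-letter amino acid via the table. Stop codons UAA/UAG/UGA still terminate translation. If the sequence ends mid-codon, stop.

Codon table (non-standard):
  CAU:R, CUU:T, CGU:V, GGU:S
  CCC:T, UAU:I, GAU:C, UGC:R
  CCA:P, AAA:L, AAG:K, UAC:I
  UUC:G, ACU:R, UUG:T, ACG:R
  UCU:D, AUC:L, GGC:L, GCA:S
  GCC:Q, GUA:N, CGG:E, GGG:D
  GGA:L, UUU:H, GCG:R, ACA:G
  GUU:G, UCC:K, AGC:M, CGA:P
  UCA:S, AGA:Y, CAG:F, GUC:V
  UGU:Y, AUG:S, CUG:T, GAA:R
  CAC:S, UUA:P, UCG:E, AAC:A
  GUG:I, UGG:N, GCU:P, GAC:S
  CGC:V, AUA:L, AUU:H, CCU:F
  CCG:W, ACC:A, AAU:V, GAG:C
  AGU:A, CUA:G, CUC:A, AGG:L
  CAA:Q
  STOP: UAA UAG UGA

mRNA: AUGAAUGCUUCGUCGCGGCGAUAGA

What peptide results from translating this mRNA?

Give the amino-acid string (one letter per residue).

start AUG at pos 0
pos 0: AUG -> S; peptide=S
pos 3: AAU -> V; peptide=SV
pos 6: GCU -> P; peptide=SVP
pos 9: UCG -> E; peptide=SVPE
pos 12: UCG -> E; peptide=SVPEE
pos 15: CGG -> E; peptide=SVPEEE
pos 18: CGA -> P; peptide=SVPEEEP
pos 21: UAG -> STOP

Answer: SVPEEEP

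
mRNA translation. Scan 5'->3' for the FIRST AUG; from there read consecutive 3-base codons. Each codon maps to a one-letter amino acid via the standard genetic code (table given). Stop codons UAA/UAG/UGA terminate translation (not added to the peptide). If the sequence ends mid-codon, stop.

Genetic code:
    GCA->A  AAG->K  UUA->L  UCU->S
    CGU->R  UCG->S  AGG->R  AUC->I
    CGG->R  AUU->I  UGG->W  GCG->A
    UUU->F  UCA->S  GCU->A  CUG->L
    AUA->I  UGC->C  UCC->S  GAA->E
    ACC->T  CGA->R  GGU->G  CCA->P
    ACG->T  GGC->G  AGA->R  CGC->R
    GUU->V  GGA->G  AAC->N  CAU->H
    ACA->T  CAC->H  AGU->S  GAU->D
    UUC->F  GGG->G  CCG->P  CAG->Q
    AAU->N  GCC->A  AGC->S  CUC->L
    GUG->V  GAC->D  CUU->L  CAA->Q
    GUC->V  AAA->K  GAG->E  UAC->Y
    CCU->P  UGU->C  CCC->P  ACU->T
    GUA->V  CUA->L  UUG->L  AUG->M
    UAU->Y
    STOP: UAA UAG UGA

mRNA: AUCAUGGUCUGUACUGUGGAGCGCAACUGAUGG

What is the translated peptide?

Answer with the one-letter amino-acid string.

Answer: MVCTVERN

Derivation:
start AUG at pos 3
pos 3: AUG -> M; peptide=M
pos 6: GUC -> V; peptide=MV
pos 9: UGU -> C; peptide=MVC
pos 12: ACU -> T; peptide=MVCT
pos 15: GUG -> V; peptide=MVCTV
pos 18: GAG -> E; peptide=MVCTVE
pos 21: CGC -> R; peptide=MVCTVER
pos 24: AAC -> N; peptide=MVCTVERN
pos 27: UGA -> STOP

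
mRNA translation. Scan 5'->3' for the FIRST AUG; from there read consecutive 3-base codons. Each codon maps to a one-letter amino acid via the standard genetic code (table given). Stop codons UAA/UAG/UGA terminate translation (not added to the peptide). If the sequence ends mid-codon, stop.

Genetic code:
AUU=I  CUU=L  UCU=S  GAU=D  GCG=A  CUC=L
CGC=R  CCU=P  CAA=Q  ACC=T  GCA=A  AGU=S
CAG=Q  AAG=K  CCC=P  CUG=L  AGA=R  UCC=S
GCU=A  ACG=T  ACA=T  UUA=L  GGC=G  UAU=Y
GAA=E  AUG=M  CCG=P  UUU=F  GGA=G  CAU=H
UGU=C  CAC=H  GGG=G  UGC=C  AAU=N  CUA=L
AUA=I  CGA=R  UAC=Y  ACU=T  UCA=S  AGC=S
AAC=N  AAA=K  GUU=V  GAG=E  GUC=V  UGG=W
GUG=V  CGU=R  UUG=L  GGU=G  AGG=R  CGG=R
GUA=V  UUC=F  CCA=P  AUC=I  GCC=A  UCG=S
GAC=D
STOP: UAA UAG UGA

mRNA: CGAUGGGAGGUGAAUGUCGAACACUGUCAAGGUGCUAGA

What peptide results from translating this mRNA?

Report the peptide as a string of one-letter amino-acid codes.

Answer: MGGECRTLSRC

Derivation:
start AUG at pos 2
pos 2: AUG -> M; peptide=M
pos 5: GGA -> G; peptide=MG
pos 8: GGU -> G; peptide=MGG
pos 11: GAA -> E; peptide=MGGE
pos 14: UGU -> C; peptide=MGGEC
pos 17: CGA -> R; peptide=MGGECR
pos 20: ACA -> T; peptide=MGGECRT
pos 23: CUG -> L; peptide=MGGECRTL
pos 26: UCA -> S; peptide=MGGECRTLS
pos 29: AGG -> R; peptide=MGGECRTLSR
pos 32: UGC -> C; peptide=MGGECRTLSRC
pos 35: UAG -> STOP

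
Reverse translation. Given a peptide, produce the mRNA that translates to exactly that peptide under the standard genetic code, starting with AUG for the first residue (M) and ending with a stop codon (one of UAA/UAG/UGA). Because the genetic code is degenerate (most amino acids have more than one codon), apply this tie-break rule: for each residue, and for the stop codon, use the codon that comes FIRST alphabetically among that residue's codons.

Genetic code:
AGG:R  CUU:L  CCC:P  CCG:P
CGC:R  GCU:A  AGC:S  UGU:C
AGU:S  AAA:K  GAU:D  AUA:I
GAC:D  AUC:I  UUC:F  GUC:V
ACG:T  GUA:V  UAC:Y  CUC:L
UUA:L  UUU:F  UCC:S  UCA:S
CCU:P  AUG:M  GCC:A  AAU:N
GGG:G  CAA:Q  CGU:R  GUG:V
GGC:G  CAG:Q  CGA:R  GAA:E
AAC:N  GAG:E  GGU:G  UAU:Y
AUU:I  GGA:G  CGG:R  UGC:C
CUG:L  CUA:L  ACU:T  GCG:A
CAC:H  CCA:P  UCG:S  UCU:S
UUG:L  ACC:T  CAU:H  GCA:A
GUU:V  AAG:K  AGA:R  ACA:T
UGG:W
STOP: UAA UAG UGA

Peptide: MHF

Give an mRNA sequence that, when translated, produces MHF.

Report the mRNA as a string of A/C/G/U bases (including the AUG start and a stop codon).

Answer: mRNA: AUGCACUUCUAA

Derivation:
residue 1: M -> AUG (start codon)
residue 2: H codons sorted = CAC,CAU -> pick first = CAC
residue 3: F codons sorted = UUC,UUU -> pick first = UUC
terminator: stop codons sorted = UAA,UAG,UGA -> pick first = UAA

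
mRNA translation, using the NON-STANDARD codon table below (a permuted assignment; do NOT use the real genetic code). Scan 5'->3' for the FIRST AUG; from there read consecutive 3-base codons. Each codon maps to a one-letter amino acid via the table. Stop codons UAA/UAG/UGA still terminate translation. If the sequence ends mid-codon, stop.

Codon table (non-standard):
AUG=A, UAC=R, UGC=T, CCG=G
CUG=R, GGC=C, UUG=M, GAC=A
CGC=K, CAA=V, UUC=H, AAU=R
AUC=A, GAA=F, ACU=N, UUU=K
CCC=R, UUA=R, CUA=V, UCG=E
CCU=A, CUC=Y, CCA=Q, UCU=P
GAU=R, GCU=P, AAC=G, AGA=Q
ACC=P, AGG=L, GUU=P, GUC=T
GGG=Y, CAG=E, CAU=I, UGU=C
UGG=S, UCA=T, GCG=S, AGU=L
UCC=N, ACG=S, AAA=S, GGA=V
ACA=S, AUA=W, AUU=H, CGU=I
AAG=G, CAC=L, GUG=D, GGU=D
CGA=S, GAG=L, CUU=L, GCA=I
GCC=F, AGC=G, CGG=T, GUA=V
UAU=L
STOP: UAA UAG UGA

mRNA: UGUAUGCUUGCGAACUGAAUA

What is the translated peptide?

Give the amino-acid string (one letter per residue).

Answer: ALSG

Derivation:
start AUG at pos 3
pos 3: AUG -> A; peptide=A
pos 6: CUU -> L; peptide=AL
pos 9: GCG -> S; peptide=ALS
pos 12: AAC -> G; peptide=ALSG
pos 15: UGA -> STOP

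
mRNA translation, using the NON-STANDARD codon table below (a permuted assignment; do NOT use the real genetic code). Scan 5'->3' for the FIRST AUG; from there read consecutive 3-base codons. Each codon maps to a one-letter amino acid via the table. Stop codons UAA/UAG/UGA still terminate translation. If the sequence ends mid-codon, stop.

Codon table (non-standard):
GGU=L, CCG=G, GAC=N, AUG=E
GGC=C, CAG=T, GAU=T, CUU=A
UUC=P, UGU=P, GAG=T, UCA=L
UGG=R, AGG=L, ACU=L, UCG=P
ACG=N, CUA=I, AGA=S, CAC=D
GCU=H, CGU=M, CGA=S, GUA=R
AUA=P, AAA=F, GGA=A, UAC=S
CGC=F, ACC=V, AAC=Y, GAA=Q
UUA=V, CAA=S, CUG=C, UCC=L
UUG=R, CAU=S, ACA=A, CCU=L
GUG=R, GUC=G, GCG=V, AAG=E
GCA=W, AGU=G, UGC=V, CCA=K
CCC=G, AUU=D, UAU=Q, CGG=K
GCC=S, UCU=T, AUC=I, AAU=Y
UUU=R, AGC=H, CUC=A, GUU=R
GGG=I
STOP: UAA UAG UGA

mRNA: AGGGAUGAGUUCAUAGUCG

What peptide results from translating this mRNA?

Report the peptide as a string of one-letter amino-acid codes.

start AUG at pos 4
pos 4: AUG -> E; peptide=E
pos 7: AGU -> G; peptide=EG
pos 10: UCA -> L; peptide=EGL
pos 13: UAG -> STOP

Answer: EGL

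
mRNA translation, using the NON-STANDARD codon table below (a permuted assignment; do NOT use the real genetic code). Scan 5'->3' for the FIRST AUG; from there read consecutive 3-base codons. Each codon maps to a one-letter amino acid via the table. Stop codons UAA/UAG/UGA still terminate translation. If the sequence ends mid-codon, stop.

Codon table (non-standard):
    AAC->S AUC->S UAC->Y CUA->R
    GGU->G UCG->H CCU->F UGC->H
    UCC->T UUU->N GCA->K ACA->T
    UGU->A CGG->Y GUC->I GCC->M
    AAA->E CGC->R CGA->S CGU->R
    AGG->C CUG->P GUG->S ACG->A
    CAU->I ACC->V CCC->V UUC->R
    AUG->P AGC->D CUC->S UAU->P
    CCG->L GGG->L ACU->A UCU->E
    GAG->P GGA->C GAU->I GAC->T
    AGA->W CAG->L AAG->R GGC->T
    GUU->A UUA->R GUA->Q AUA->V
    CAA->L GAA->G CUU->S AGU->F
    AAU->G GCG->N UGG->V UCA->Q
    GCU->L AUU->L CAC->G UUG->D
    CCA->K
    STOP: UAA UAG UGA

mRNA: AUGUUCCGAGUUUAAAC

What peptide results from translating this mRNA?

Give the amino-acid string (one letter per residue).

start AUG at pos 0
pos 0: AUG -> P; peptide=P
pos 3: UUC -> R; peptide=PR
pos 6: CGA -> S; peptide=PRS
pos 9: GUU -> A; peptide=PRSA
pos 12: UAA -> STOP

Answer: PRSA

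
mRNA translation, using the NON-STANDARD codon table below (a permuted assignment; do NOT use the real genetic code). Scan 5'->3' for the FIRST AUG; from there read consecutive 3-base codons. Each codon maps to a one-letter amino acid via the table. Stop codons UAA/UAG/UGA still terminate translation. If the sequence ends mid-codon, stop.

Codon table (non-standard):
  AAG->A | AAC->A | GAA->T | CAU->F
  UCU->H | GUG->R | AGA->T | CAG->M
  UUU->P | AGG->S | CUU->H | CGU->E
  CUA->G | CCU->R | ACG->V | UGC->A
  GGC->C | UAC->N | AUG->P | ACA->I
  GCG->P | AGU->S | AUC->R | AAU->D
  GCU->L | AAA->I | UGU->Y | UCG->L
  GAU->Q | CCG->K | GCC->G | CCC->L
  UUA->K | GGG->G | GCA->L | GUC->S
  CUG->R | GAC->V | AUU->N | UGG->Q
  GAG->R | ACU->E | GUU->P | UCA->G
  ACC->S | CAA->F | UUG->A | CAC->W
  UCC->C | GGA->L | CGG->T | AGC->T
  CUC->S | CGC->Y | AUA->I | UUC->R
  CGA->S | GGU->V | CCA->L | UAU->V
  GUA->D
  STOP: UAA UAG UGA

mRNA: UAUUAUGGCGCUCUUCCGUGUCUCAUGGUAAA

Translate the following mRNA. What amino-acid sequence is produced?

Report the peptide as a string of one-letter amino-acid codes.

Answer: PPSRESGQ

Derivation:
start AUG at pos 4
pos 4: AUG -> P; peptide=P
pos 7: GCG -> P; peptide=PP
pos 10: CUC -> S; peptide=PPS
pos 13: UUC -> R; peptide=PPSR
pos 16: CGU -> E; peptide=PPSRE
pos 19: GUC -> S; peptide=PPSRES
pos 22: UCA -> G; peptide=PPSRESG
pos 25: UGG -> Q; peptide=PPSRESGQ
pos 28: UAA -> STOP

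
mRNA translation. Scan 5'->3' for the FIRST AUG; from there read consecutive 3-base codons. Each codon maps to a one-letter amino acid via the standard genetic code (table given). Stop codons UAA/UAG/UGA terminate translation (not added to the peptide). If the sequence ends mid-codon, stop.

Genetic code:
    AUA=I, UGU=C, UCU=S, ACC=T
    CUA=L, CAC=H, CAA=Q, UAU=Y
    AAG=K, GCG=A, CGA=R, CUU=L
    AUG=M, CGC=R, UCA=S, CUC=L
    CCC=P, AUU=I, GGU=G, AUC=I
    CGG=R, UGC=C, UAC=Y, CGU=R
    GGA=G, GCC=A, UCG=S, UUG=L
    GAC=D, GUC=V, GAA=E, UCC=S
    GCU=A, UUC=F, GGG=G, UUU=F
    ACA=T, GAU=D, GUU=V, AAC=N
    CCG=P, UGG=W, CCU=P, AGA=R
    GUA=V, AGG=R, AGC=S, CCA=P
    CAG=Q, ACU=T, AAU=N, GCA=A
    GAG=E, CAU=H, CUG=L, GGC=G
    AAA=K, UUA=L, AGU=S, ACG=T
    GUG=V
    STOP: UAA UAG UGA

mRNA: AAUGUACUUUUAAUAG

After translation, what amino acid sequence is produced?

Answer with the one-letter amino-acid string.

start AUG at pos 1
pos 1: AUG -> M; peptide=M
pos 4: UAC -> Y; peptide=MY
pos 7: UUU -> F; peptide=MYF
pos 10: UAA -> STOP

Answer: MYF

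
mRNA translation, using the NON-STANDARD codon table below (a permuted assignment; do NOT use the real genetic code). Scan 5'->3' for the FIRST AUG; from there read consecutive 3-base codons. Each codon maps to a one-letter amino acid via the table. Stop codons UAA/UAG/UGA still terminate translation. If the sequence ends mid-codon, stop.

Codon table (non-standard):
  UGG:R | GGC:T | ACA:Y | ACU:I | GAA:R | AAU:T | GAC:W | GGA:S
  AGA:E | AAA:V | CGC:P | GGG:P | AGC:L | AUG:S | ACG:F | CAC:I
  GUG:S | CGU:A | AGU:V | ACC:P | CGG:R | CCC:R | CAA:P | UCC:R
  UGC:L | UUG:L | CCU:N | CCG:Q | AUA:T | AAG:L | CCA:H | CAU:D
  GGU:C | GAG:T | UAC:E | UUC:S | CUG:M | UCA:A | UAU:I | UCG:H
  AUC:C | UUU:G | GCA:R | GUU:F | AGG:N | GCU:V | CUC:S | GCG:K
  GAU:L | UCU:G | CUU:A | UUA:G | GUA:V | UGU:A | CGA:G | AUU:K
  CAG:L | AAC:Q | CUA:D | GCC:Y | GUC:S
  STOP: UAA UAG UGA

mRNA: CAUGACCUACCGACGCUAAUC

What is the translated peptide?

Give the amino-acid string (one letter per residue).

start AUG at pos 1
pos 1: AUG -> S; peptide=S
pos 4: ACC -> P; peptide=SP
pos 7: UAC -> E; peptide=SPE
pos 10: CGA -> G; peptide=SPEG
pos 13: CGC -> P; peptide=SPEGP
pos 16: UAA -> STOP

Answer: SPEGP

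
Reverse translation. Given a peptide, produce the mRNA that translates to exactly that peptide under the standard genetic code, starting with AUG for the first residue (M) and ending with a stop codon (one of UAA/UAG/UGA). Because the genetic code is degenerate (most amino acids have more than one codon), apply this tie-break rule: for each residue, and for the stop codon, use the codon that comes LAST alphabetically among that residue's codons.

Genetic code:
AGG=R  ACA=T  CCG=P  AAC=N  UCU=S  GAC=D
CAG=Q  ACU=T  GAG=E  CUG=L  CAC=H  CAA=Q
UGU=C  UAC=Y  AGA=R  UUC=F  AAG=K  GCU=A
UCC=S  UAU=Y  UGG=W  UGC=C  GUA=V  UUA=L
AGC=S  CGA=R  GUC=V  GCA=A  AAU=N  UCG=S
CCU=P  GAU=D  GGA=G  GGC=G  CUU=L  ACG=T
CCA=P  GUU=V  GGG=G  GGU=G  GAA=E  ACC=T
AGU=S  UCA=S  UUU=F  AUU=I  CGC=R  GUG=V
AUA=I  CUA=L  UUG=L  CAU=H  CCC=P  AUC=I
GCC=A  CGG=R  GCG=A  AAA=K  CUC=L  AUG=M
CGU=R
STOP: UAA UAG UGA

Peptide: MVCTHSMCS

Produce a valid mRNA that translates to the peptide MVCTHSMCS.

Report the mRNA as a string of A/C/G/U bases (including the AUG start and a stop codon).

residue 1: M -> AUG (start codon)
residue 2: V codons sorted = GUA,GUC,GUG,GUU -> pick last = GUU
residue 3: C codons sorted = UGC,UGU -> pick last = UGU
residue 4: T codons sorted = ACA,ACC,ACG,ACU -> pick last = ACU
residue 5: H codons sorted = CAC,CAU -> pick last = CAU
residue 6: S codons sorted = AGC,AGU,UCA,UCC,UCG,UCU -> pick last = UCU
residue 7: M -> AUG (only codon)
residue 8: C codons sorted = UGC,UGU -> pick last = UGU
residue 9: S codons sorted = AGC,AGU,UCA,UCC,UCG,UCU -> pick last = UCU
terminator: stop codons sorted = UAA,UAG,UGA -> pick last = UGA

Answer: mRNA: AUGGUUUGUACUCAUUCUAUGUGUUCUUGA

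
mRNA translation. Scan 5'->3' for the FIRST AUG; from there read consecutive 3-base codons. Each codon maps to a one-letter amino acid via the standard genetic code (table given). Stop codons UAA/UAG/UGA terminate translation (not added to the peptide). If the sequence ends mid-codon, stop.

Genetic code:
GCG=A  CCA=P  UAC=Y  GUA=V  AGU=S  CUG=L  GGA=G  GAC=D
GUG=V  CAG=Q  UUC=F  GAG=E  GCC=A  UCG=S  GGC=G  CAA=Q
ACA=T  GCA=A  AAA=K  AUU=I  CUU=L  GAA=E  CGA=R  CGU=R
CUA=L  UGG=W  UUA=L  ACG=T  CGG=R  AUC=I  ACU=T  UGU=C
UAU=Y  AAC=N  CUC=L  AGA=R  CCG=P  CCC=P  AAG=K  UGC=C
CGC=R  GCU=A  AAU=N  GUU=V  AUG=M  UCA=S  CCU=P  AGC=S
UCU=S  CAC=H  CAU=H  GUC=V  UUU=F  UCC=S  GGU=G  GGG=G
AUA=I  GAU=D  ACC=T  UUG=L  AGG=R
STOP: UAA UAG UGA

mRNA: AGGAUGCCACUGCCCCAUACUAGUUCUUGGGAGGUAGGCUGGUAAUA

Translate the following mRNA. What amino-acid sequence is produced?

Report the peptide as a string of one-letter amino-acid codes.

start AUG at pos 3
pos 3: AUG -> M; peptide=M
pos 6: CCA -> P; peptide=MP
pos 9: CUG -> L; peptide=MPL
pos 12: CCC -> P; peptide=MPLP
pos 15: CAU -> H; peptide=MPLPH
pos 18: ACU -> T; peptide=MPLPHT
pos 21: AGU -> S; peptide=MPLPHTS
pos 24: UCU -> S; peptide=MPLPHTSS
pos 27: UGG -> W; peptide=MPLPHTSSW
pos 30: GAG -> E; peptide=MPLPHTSSWE
pos 33: GUA -> V; peptide=MPLPHTSSWEV
pos 36: GGC -> G; peptide=MPLPHTSSWEVG
pos 39: UGG -> W; peptide=MPLPHTSSWEVGW
pos 42: UAA -> STOP

Answer: MPLPHTSSWEVGW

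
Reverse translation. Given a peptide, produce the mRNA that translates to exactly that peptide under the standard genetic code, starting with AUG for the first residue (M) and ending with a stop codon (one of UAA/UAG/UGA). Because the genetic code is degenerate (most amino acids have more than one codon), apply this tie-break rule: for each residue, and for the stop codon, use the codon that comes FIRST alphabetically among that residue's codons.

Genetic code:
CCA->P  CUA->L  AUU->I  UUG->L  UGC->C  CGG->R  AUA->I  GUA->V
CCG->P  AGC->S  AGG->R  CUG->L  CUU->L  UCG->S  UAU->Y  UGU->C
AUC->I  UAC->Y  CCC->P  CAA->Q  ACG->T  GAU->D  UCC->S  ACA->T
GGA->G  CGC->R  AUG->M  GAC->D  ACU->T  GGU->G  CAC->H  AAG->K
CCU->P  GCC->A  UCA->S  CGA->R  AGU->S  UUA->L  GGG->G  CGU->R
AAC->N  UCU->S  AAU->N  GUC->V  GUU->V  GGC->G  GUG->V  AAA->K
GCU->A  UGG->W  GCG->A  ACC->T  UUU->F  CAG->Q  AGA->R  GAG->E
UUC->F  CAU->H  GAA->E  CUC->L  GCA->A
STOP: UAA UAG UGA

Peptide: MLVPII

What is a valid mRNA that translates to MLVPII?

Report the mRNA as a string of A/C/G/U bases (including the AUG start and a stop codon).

Answer: mRNA: AUGCUAGUACCAAUAAUAUAA

Derivation:
residue 1: M -> AUG (start codon)
residue 2: L codons sorted = CUA,CUC,CUG,CUU,UUA,UUG -> pick first = CUA
residue 3: V codons sorted = GUA,GUC,GUG,GUU -> pick first = GUA
residue 4: P codons sorted = CCA,CCC,CCG,CCU -> pick first = CCA
residue 5: I codons sorted = AUA,AUC,AUU -> pick first = AUA
residue 6: I codons sorted = AUA,AUC,AUU -> pick first = AUA
terminator: stop codons sorted = UAA,UAG,UGA -> pick first = UAA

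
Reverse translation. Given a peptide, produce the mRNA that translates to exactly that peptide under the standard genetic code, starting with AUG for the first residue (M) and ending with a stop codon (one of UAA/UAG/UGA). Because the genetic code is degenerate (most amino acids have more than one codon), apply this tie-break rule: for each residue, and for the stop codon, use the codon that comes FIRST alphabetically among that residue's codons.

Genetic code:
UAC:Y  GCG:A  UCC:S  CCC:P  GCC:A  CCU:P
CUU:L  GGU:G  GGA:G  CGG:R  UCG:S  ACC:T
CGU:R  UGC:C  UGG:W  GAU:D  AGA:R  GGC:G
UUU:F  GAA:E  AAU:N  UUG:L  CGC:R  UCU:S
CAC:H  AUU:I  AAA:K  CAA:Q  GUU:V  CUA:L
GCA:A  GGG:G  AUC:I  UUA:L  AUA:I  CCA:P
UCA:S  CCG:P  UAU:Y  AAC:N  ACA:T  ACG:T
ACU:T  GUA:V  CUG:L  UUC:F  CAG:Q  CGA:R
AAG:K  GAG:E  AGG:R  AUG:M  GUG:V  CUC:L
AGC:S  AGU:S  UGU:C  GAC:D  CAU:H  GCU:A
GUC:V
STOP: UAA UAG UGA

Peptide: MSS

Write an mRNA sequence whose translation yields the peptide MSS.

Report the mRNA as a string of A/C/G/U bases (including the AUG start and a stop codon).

residue 1: M -> AUG (start codon)
residue 2: S codons sorted = AGC,AGU,UCA,UCC,UCG,UCU -> pick first = AGC
residue 3: S codons sorted = AGC,AGU,UCA,UCC,UCG,UCU -> pick first = AGC
terminator: stop codons sorted = UAA,UAG,UGA -> pick first = UAA

Answer: mRNA: AUGAGCAGCUAA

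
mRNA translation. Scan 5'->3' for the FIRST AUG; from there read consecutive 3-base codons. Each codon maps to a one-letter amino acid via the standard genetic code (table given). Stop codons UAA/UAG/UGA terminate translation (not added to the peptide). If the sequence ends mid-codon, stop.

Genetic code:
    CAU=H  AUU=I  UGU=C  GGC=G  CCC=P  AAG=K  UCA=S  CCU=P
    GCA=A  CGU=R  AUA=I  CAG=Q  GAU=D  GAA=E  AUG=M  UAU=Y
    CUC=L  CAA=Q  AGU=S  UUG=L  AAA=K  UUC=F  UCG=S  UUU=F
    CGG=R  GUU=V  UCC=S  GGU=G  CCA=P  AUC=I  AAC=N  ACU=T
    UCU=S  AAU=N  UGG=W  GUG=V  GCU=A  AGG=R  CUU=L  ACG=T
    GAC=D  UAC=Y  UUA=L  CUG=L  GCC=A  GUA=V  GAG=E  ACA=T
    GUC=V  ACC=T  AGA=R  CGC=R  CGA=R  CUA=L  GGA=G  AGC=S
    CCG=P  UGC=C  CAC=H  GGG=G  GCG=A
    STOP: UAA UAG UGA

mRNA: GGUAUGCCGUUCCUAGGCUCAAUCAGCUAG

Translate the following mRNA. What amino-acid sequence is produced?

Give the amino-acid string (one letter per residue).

Answer: MPFLGSIS

Derivation:
start AUG at pos 3
pos 3: AUG -> M; peptide=M
pos 6: CCG -> P; peptide=MP
pos 9: UUC -> F; peptide=MPF
pos 12: CUA -> L; peptide=MPFL
pos 15: GGC -> G; peptide=MPFLG
pos 18: UCA -> S; peptide=MPFLGS
pos 21: AUC -> I; peptide=MPFLGSI
pos 24: AGC -> S; peptide=MPFLGSIS
pos 27: UAG -> STOP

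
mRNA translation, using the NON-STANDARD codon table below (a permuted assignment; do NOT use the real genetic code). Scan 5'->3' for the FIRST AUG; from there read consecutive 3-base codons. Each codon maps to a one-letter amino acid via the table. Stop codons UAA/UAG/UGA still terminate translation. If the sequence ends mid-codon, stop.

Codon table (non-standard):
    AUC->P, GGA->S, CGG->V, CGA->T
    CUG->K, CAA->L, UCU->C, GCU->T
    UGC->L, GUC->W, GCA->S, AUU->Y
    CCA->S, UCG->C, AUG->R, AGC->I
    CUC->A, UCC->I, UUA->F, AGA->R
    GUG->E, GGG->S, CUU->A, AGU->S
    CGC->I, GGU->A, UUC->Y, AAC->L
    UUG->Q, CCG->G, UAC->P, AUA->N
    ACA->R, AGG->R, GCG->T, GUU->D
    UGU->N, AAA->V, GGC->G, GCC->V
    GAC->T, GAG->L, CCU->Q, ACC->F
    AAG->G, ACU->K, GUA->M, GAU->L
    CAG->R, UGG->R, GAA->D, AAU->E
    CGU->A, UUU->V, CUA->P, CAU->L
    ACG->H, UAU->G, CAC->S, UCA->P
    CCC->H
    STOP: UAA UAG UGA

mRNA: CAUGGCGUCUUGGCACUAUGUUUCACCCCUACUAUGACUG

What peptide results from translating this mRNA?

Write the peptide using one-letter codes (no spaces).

Answer: RTCRSGDPHPP

Derivation:
start AUG at pos 1
pos 1: AUG -> R; peptide=R
pos 4: GCG -> T; peptide=RT
pos 7: UCU -> C; peptide=RTC
pos 10: UGG -> R; peptide=RTCR
pos 13: CAC -> S; peptide=RTCRS
pos 16: UAU -> G; peptide=RTCRSG
pos 19: GUU -> D; peptide=RTCRSGD
pos 22: UCA -> P; peptide=RTCRSGDP
pos 25: CCC -> H; peptide=RTCRSGDPH
pos 28: CUA -> P; peptide=RTCRSGDPHP
pos 31: CUA -> P; peptide=RTCRSGDPHPP
pos 34: UGA -> STOP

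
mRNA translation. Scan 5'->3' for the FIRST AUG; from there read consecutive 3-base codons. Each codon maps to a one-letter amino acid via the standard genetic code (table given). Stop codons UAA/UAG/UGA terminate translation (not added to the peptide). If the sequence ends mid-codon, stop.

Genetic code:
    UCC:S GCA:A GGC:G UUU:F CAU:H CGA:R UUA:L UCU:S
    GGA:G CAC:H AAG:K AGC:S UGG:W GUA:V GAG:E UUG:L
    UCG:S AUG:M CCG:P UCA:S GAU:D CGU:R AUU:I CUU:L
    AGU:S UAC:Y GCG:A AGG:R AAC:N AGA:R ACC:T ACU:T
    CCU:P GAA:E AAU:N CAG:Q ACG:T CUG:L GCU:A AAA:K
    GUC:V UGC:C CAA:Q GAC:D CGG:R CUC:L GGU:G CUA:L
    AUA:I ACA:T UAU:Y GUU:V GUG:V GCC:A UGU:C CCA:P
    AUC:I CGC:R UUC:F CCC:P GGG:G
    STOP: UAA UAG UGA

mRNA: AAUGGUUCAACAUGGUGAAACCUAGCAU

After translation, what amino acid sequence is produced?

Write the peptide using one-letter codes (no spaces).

start AUG at pos 1
pos 1: AUG -> M; peptide=M
pos 4: GUU -> V; peptide=MV
pos 7: CAA -> Q; peptide=MVQ
pos 10: CAU -> H; peptide=MVQH
pos 13: GGU -> G; peptide=MVQHG
pos 16: GAA -> E; peptide=MVQHGE
pos 19: ACC -> T; peptide=MVQHGET
pos 22: UAG -> STOP

Answer: MVQHGET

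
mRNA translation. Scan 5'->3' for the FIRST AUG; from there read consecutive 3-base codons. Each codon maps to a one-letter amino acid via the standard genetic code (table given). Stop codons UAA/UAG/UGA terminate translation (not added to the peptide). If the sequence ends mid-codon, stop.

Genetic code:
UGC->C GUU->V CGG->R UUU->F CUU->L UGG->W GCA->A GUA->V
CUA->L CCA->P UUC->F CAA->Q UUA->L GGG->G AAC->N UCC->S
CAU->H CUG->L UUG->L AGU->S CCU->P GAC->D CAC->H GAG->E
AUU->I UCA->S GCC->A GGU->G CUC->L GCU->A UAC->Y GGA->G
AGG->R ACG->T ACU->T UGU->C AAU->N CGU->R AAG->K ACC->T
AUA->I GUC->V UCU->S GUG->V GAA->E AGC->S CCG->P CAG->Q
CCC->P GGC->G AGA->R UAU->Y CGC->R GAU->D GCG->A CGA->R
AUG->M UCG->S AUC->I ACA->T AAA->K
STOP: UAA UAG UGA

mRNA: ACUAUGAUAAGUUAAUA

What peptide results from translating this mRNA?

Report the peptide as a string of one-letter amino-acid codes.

Answer: MIS

Derivation:
start AUG at pos 3
pos 3: AUG -> M; peptide=M
pos 6: AUA -> I; peptide=MI
pos 9: AGU -> S; peptide=MIS
pos 12: UAA -> STOP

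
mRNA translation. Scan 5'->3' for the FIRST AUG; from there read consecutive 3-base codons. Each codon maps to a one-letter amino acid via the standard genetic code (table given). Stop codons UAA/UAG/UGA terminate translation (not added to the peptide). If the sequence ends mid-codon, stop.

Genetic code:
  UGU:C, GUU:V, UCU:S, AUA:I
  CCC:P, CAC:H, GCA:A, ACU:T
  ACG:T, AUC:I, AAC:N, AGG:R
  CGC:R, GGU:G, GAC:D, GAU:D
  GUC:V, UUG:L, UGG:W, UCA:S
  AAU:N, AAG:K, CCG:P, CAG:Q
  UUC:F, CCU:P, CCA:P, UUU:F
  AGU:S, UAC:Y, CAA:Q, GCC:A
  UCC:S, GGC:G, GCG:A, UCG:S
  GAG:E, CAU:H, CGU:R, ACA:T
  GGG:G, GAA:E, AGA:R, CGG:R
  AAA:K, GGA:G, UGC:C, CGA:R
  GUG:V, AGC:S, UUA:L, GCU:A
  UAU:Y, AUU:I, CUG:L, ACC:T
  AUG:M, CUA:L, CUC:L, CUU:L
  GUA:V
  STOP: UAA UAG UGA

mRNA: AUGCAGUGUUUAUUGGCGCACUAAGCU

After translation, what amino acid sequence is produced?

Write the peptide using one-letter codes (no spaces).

start AUG at pos 0
pos 0: AUG -> M; peptide=M
pos 3: CAG -> Q; peptide=MQ
pos 6: UGU -> C; peptide=MQC
pos 9: UUA -> L; peptide=MQCL
pos 12: UUG -> L; peptide=MQCLL
pos 15: GCG -> A; peptide=MQCLLA
pos 18: CAC -> H; peptide=MQCLLAH
pos 21: UAA -> STOP

Answer: MQCLLAH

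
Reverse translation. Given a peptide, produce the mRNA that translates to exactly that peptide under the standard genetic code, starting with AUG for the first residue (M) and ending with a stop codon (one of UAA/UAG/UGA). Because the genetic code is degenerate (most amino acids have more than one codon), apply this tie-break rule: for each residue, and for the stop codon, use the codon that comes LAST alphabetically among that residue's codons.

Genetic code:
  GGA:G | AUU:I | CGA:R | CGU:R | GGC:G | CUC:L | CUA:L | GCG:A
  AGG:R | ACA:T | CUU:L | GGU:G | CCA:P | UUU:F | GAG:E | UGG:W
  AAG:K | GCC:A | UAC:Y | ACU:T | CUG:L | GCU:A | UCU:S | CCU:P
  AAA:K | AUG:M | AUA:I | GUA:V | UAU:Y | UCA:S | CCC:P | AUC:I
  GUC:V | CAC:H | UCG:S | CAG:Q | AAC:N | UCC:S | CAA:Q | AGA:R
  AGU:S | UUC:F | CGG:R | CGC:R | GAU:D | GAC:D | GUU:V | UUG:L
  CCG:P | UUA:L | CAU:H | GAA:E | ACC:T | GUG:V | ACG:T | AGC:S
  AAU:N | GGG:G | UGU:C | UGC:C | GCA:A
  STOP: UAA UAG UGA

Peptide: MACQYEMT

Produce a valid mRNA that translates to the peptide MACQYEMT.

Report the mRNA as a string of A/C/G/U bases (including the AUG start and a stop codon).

residue 1: M -> AUG (start codon)
residue 2: A codons sorted = GCA,GCC,GCG,GCU -> pick last = GCU
residue 3: C codons sorted = UGC,UGU -> pick last = UGU
residue 4: Q codons sorted = CAA,CAG -> pick last = CAG
residue 5: Y codons sorted = UAC,UAU -> pick last = UAU
residue 6: E codons sorted = GAA,GAG -> pick last = GAG
residue 7: M -> AUG (only codon)
residue 8: T codons sorted = ACA,ACC,ACG,ACU -> pick last = ACU
terminator: stop codons sorted = UAA,UAG,UGA -> pick last = UGA

Answer: mRNA: AUGGCUUGUCAGUAUGAGAUGACUUGA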